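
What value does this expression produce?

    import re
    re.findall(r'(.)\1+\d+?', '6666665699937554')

After group 1 captures some text, `\1` only succeeds where that same text appears again.
Matches: at [0:7] match '6666665', group 1 = '6'; at [8:12] match '9993', group 1 = '9'; at [13:16] match '554', group 1 = '5'.
With a single group, `findall` returns only what that group captured — 3 items.

['6', '9', '5']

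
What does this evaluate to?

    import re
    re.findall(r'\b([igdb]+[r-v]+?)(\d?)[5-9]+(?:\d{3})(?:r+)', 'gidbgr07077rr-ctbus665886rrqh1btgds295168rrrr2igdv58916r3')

[('gidbgr', '0')]

This matches a word boundary (`\b`, zero-width); then one or more of one of [igdb], then one or more of a character in [r-v] (lazy) (captured); then optionally a digit (captured); then one or more of a character in [5-9]; then exactly 3 of a digit (non-capturing group); then one or more of a literal 'r' (non-capturing group).
`findall` packs the 2 group values into a tuple for every match.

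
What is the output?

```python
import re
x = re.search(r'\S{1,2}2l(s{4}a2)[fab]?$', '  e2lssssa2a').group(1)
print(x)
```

ssssa2

Pattern: 1 to 2 of a non-whitespace character, then the literal '2l'; then exactly 4 of a literal 's', then the literal 'a2' (captured); then optionally one of [fab]; then anchored at the end.
`re.search` scans for the first position where the pattern succeeds.
The match spans [2:12] → 'e2lssssa2a'.
Captured: group 1 = 'ssssa2'.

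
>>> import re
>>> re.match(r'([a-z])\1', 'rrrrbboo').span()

(0, 2)

`\1` is not a pattern — it's the concrete string captured by group 1, re-applied verbatim.
`re.match` won't scan ahead — the pattern has to work from the very first character.
The match spans [0:2] → 'rr'.
Captured: group 1 = 'r'.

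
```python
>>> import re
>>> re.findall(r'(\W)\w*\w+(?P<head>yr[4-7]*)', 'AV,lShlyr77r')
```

[(',', 'yr77')]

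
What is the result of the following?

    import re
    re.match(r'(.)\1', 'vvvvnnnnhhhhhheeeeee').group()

'vv'

`match` is anchored at position 0; if the pattern doesn't fit there, it returns None.
The match spans [0:2] → 'vv'.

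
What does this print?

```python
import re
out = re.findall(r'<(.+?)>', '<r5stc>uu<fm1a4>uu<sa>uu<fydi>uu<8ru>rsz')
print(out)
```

['r5stc', 'fm1a4', 'sa', 'fydi', '8ru']

Scanning left to right: at [0:7] match '<r5stc>', group 1 = 'r5stc'; at [9:16] match '<fm1a4>', group 1 = 'fm1a4'; at [18:22] match '<sa>', group 1 = 'sa'; at [24:30] match '<fydi>', group 1 = 'fydi'; at [32:37] match '<8ru>', group 1 = '8ru'.
`findall` collects group 1 from each match (5 total).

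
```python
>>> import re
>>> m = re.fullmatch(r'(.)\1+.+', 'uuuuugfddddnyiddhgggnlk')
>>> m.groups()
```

The match spans [0:23] → 'uuuuugfddddnyiddhgggnlk'.
Captured: group 1 = 'u'.

('u',)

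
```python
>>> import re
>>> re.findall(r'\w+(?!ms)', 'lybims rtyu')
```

['lybims', 'rtyu']

Because the assertion is negative and zero-width, positions next to the forbidden text are skipped.
Walking the string: at [0:6] → 'lybims'; at [7:11] → 'rtyu'.
No capturing groups, so `findall` returns the 2 full match strings.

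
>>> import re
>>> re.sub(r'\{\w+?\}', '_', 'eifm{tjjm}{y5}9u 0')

`sub` substitutes '_' at each match site.

'eifm__9u 0'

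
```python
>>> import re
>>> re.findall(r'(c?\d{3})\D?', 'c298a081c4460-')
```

['c298', '081', '446']

The pattern matches optionally the literal 'c', then exactly 3 of a digit (captured); then optionally a non-digit.
Walking the string: at [0:5] match 'c298a', group 1 = 'c298'; at [5:9] match '081c', group 1 = '081'; at [9:12] match '446', group 1 = '446'.
One capturing group, so `findall` returns just the captured substring from each match — 3 in all.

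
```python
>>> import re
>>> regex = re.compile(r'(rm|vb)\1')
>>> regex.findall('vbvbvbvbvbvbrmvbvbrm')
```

['vb', 'vb', 'vb', 'vb']

`\1` is not a pattern — it's the concrete string captured by group 1, re-applied verbatim.
Matches: at [0:4] match 'vbvb', group 1 = 'vb'; at [4:8] match 'vbvb', group 1 = 'vb'; at [8:12] match 'vbvb', group 1 = 'vb'; at [14:18] match 'vbvb', group 1 = 'vb'.
`findall` collects group 1 from each match (4 total).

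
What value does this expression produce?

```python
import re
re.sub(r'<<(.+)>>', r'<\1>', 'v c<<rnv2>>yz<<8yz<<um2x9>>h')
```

`\1` in the replacement pulls in group 1's text for each match.

'v c<rnv2>>yz<<8yz<<um2x9>h'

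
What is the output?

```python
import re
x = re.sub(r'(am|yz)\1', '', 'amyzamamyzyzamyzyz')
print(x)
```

amyzam

`\1` is not a pattern — it's the concrete string captured by group 1, re-applied verbatim.
`sub` substitutes '' at each match site.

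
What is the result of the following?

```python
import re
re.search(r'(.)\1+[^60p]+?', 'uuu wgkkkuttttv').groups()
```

('u',)

The match spans [0:4] → 'uuu '.
Captured: group 1 = 'u'.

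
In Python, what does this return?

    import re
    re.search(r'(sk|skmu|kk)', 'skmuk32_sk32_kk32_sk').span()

Branches in `(...|...)` are attempted left-to-right; the first branch that allows the whole pattern to succeed is taken.
`re.search` scans for the first position where the pattern succeeds.
The match spans [0:2] → 'sk'.
Captured: group 1 = 'sk'.

(0, 2)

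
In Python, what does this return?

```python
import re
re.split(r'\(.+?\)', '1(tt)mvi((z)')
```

Lazy quantifiers expand one character at a time until the remainder of the pattern can match.
Matches to split on: at [1:5] → '(tt)'; at [8:12] → '((z)'.
The string is cut at each match, leaving 3 pieces.

['1', 'mvi', '']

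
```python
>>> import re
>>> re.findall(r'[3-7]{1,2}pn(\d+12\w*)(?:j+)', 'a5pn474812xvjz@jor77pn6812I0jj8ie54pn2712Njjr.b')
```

['474812xv', '6812I0jj8ie54pn2712Nj']

This matches 1 to 2 of a character in [3-7], then the literal 'pn'; then one or more of a digit, then the literal '12', then zero or more of a word character (captured); then one or more of a literal 'j' (non-capturing group).
Scanning left to right: at [1:13] match '5pn474812xvj', group 1 = '474812xv'; at [18:44] match '77pn6812I0jj8ie54pn2712Njj', group 1 = '6812I0jj8ie54pn2712Nj'.
One capturing group, so `findall` returns just the captured substring from each match — 2 in all.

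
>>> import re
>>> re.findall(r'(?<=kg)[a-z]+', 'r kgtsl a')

Because the assertion is zero-width, the text it checks is not consumed and won't appear in the result.
Scanning left to right: at [4:7] → 'tsl'.
Since nothing is captured, `findall` lists the 1 matched substring directly.

['tsl']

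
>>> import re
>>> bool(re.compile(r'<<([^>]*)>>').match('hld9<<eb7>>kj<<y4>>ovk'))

False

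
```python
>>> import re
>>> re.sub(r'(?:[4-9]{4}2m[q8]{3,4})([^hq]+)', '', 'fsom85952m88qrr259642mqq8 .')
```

Pattern: exactly 4 of a character in [4-9], then the literal '2m', then 3 to 4 of one of [q8] (non-capturing group); then one or more of any character except [hq] (captured).
Each match is replaced by ''.

'fsomqq8 .'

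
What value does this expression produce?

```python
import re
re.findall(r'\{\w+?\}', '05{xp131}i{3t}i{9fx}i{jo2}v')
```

['{xp131}', '{3t}', '{9fx}', '{jo2}']

Scanning left to right: at [2:9] → '{xp131}'; at [10:14] → '{3t}'; at [15:20] → '{9fx}'; at [21:26] → '{jo2}'.
`findall` yields the raw match text (4 of them) because the pattern has no groups.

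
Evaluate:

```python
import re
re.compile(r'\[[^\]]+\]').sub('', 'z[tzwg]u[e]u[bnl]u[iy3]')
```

'zuuu'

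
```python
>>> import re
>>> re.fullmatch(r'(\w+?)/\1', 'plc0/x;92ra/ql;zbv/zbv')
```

None

The backreference `\1` re-matches whatever the first group consumed, character for character.
`re.fullmatch` is like wrapping the pattern in `^…$` (in single-line mode).
Here there's no way to consume every character, so the call returns None.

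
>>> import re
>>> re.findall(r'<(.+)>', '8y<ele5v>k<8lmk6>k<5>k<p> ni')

['ele5v>k<8lmk6>k<5>k<p']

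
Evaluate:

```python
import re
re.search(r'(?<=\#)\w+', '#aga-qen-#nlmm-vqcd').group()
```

'aga'

Lookahead/lookbehind check context without consuming it, so the matched span excludes the asserted characters.
The match spans [1:4] → 'aga'.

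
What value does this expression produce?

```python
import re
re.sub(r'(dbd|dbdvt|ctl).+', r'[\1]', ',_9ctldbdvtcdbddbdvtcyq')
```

',_9[ctl]'

Matches: at [3:23] → 'ctldbdvtcdbddbdvtcyq'.
Each match is replaced using the text its own group 1 captured.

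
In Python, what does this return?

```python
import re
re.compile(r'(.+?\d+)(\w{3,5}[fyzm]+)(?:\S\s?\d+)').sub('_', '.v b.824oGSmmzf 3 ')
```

'_ '

Each match is replaced by '_'.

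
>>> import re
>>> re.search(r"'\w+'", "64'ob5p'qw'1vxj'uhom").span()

(2, 8)

Unlike `match`, `search` isn't anchored — it looks for the pattern anywhere in the string.
The match spans [2:8] → "'ob5p'".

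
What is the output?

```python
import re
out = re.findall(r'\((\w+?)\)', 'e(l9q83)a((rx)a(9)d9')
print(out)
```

Walking the string: at [1:8] match '(l9q83)', group 1 = 'l9q83'; at [10:14] match '(rx)', group 1 = 'rx'; at [15:18] match '(9)', group 1 = '9'.
`findall` collects group 1 from each match (3 total).

['l9q83', 'rx', '9']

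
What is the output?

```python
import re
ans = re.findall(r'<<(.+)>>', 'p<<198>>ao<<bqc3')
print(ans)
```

`findall` collects group 1 from the one match (1 total).

['198']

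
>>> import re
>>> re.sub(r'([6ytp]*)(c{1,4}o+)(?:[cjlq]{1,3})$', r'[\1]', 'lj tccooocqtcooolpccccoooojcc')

Pattern: zero or more of one of [6ytp] (captured); then 1 to 4 of the literal 'c', then one or more of the literal 'o' (captured); then 1 to 3 of one of [cjlq] (non-capturing group); then anchored at the end.
Each match is replaced using the text its own group 1 captured.

'lj tccooocqtcoool[p]'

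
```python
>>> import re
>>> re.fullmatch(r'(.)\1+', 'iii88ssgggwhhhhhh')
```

None

After group 1 captures some text, `\1` only succeeds where that same text appears again.
`fullmatch` succeeds only if the pattern covers the string from start to end.
Here there's no way to consume every character, so the call returns None.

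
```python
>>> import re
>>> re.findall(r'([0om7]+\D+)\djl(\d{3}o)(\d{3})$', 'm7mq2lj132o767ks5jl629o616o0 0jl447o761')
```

[('o0 ', '447o', '761')]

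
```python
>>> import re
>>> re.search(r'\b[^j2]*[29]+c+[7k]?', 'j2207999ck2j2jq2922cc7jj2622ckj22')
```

None

Here no position works, so the call returns None.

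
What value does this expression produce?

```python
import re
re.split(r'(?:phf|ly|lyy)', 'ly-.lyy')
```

Branches in `(...|...)` are attempted left-to-right; the first branch that allows the whole pattern to succeed is taken.
Matches to split on: at [0:2] → 'ly'; at [4:6] → 'ly'.
Each match becomes a cut point; 3 segments remain.

['', '-.', 'y']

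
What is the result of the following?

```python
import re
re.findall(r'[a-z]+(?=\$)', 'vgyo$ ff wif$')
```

['vgyo', 'wif']

The lookaround is zero-width — it requires the adjacent text to match without consuming it, so the asserted text isn't part of the match.
Since nothing is captured, `findall` lists the 2 matched substrings directly.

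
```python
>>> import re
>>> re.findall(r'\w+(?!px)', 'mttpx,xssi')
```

['mttpx', 'xssi']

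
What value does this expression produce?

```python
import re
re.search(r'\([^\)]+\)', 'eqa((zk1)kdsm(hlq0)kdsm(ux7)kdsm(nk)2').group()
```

'((zk1)'

Unlike `match`, `search` isn't anchored — it looks for the pattern anywhere in the string.
The match spans [3:9] → '((zk1)'.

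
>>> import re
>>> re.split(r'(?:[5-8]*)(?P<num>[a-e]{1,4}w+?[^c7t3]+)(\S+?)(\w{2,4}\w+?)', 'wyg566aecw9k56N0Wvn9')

The pattern matches zero or more of a character in [5-8] (non-capturing group); then 1 to 4 of a character in [a-e], then one or more of the literal 'w' (lazy), then one or more of any character except [c7t3] (captured as 'num'); then one or more of a non-whitespace character (lazy) (captured); then 2 to 4 of a word character, then one or more of a word character (lazy) (captured).
Matches to split on: at [3:20] → '566aecw9k56N0Wvn9'.
Because the pattern has a capturing group, `split` also inserts each captured text between the pieces.

['wyg', 'aecw9k56N0', 'W', 'vn9', '']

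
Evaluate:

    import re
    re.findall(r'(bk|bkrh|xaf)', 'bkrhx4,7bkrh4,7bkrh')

['bk', 'bk', 'bk']

Alternation tries branches left to right and keeps the first one that lets the overall match succeed at that position.
With a single group, `findall` returns only what that group captured — 3 items.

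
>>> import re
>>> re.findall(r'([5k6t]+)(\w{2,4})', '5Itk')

[('5', 'Itk')]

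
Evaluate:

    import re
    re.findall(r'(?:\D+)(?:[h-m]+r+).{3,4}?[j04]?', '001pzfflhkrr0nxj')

['pzfflhkrr0nxj']

This matches one or more of a non-digit (non-capturing group); then one or more of a character in [h-m], then one or more of a literal 'r' (non-capturing group); then 3 to 4 of any character (lazy), then optionally one of [j04].
With no groups in the pattern, `findall` gives back each whole match — 1 here.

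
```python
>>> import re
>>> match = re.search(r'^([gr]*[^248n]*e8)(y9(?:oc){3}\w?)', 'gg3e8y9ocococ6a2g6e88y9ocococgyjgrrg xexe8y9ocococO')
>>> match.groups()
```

The pattern matches anchored at the start of the string; then zero or more of one of [gr], then zero or more of any character except [248n], then the literal 'e8' (captured); then the literal 'y9', then the literal 'oc' repeated 3 times, then optionally a word character (captured).
`re.search` scans for the first position where the pattern succeeds.
The match spans [0:14] → 'gg3e8y9ocococ6'.
Captured: group 1 = 'gg3e8', group 2 = 'y9ocococ6'.

('gg3e8', 'y9ocococ6')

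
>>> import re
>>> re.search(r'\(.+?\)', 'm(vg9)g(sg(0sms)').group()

'(vg9)'

With the lazy modifier that quantifier settles for the fewest repetitions that let the rest of the pattern succeed (the atoms after it are unaffected and can still be greedy).
`search` walks the string left to right and returns the first match it finds.
The match spans [1:6] → '(vg9)'.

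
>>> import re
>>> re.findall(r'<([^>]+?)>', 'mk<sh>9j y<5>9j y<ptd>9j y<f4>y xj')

['sh', '5', 'ptd', 'f4']

With a single group, `findall` returns only what that group captured — 4 items.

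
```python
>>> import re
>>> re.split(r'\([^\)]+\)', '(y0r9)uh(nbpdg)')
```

['', 'uh', '']

Matches to split on: at [0:6] → '(y0r9)'; at [8:15] → '(nbpdg)'.
`split` removes every match and returns the 3 fragments in between.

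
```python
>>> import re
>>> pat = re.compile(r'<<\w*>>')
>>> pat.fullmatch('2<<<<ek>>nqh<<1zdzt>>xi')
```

`re.fullmatch` is like wrapping the pattern in `^…$` (in single-line mode).
Here there's no way to consume every character, so the call returns None.

None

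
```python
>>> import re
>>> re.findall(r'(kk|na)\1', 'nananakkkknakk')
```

['na', 'kk']

A backreference is literal: `\1` must see the identical characters the first group matched.
One capturing group, so `findall` returns just the captured substring from each match — 2 in all.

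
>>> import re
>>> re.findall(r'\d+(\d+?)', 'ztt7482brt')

This matches one or more of a digit; then one or more of a digit (lazy) (captured).
Scanning left to right: at [3:7] match '7482', group 1 = '2'.
`findall` collects group 1 from the one match (1 total).

['2']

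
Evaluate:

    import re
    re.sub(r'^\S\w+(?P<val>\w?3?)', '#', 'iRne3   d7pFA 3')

'#   d7pFA 3'

This matches anchored at the start of the string; then a non-whitespace character, then one or more of a word character; then optionally a word character, then optionally a literal '3' (captured as 'val').
Matches: at [0:5] → 'iRne3'.
Every occurrence is swapped for '#'.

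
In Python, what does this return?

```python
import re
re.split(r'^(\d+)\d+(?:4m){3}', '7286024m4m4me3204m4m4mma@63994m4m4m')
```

['', '72860', 'e3204m4m4mma@63994m4m4m']

Pattern: anchored at the start of the string; then one or more of a digit (captured); then one or more of a digit, then the literal '4m' repeated 3 times.
Matches to split on: at [0:12] → '7286024m4m4m'.
`re.split` interleaves the captured-group text with the surrounding fragments.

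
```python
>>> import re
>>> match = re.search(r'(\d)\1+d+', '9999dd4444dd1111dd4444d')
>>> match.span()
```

(0, 6)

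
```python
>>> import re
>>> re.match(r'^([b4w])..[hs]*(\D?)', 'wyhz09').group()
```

'wyhz'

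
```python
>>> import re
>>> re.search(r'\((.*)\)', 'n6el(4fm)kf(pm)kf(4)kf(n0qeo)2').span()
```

`search` walks the string left to right and returns the first match it finds.
The match spans [4:29] → '(4fm)kf(pm)kf(4)kf(n0qeo)'.
Captured: group 1 = '4fm)kf(pm)kf(4)kf(n0qeo'.

(4, 29)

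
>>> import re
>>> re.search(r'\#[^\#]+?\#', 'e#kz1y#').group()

`re.search` tries every starting position until one works.
The match spans [1:7] → '#kz1y#'.

'#kz1y#'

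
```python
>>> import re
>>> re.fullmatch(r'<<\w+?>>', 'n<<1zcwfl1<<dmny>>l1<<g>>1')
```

`re.fullmatch` requires the pattern to consume the entire string.
Here the pattern can't cover the whole string, so the call returns None.

None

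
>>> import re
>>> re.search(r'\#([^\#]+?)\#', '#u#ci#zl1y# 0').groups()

('u',)

The match spans [0:3] → '#u#'.
Captured: group 1 = 'u'.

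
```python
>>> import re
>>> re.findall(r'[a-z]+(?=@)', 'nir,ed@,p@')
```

['ed', 'p']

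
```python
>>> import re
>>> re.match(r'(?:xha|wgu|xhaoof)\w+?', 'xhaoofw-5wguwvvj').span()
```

The regex engine tests alternatives in the order written; an earlier branch that matches wins even if a later one would match more.
`match` is anchored at position 0; if the pattern doesn't fit there, it returns None.
The match spans [0:4] → 'xhao'.

(0, 4)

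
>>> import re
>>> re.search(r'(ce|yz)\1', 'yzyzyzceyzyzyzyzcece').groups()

('yz',)

The match spans [0:4] → 'yzyz'.
Captured: group 1 = 'yz'.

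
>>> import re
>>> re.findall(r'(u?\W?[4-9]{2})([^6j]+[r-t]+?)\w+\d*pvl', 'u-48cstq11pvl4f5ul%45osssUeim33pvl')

[('u-48', 'cstq11pvl4f5ul%45osss')]

`findall` packs the 2 group values into a tuple for every match.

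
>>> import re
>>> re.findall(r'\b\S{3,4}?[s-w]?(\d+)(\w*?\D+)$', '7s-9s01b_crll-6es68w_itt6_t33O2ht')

[('68', 'w_itt6_t33O2ht')]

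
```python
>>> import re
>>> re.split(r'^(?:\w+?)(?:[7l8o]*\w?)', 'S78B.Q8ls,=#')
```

Pattern: anchored at the start of the string; then one or more of a word character (lazy) (non-capturing group); then zero or more of one of [7l8o], then optionally a word character (non-capturing group).
Matches to split on: at [0:4] → 'S78B'.
The string is cut at each match, leaving 2 pieces.

['', '.Q8ls,=#']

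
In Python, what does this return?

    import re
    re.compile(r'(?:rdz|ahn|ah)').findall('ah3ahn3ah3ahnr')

['ah', 'ahn', 'ah', 'ahn']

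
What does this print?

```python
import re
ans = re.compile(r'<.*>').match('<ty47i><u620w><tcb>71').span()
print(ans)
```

(0, 19)

`match` is anchored at position 0; if the pattern doesn't fit there, it returns None.
The match spans [0:19] → '<ty47i><u620w><tcb>'.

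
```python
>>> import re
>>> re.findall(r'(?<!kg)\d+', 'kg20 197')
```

['0', '197']

`(?!…)`/`(?<!…)` only lets a position through if the neighbouring text does NOT match; no characters are consumed.
Matches: at [3:4] → '0'; at [5:8] → '197'.
With no groups in the pattern, `findall` gives back each whole match — 2 here.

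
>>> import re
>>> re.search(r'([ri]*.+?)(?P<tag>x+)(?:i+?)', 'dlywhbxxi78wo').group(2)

The match spans [0:9] → 'dlywhbxxi'.
Captured: group 1 = 'dlywhb', group 2 = 'xx'.

'xx'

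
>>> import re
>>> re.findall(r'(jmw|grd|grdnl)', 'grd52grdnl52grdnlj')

Branches in `(...|...)` are attempted left-to-right; the first branch that allows the whole pattern to succeed is taken.
Matches: at [0:3] match 'grd', group 1 = 'grd'; at [5:8] match 'grd', group 1 = 'grd'; at [12:15] match 'grd', group 1 = 'grd'.
Because there's exactly one group, `findall` drops the full match and keeps group 1 from each hit.

['grd', 'grd', 'grd']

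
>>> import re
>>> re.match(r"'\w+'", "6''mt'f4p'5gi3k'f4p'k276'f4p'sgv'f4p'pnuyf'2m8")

None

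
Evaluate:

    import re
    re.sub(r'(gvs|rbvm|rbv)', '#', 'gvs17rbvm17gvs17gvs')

'#17#17#17#'

`|` is ordered: at each position the engine commits to the first alternative that works.
Every occurrence is swapped for '#'.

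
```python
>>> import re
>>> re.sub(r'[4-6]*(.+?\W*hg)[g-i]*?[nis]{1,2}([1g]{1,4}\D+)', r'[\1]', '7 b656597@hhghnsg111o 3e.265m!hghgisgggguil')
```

This matches zero or more of a character in [4-6]; then one or more of any character (lazy), then zero or more of a non-word character, then the literal 'hg' (captured); then zero or more of a character in [g-i] (lazy), then 1 to 2 of one of [nis]; then 1 to 4 of one of [1g], then one or more of a non-digit (captured).
A `+?`/`*?`/`{m,n}?` starts at its minimum and grows only as far as needed for what follows to match.
Matches: at [0:22] → '7 b656597@hhghnsg111o '; at [22:43] → '3e.265m!hghgisgggguil'.
`\1` in the replacement pulls in group 1's text for each match.

'[7 b656597@hhg][3e.265m!hg]'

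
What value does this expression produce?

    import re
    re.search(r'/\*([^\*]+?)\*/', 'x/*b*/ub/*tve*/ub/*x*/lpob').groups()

The match spans [1:6] → '/*b*/'.
Captured: group 1 = 'b'.

('b',)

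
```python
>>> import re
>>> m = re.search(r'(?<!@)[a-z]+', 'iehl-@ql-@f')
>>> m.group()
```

A negative assertion filters positions out without eating any characters.
`search` walks the string left to right and returns the first match it finds.
The match spans [0:4] → 'iehl'.

'iehl'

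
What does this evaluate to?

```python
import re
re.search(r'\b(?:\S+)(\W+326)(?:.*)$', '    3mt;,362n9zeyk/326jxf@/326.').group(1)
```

'/326'

The pattern matches a word boundary (`\b`, zero-width); then one or more of a non-whitespace character (non-capturing group); then one or more of a non-word character, then the literal '326' (captured); then zero or more of any character (non-capturing group); then anchored at the end.
`search` walks the string left to right and returns the first match it finds.
The match spans [4:31] → '3mt;,362n9zeyk/326jxf@/326.'.
Captured: group 1 = '/326'.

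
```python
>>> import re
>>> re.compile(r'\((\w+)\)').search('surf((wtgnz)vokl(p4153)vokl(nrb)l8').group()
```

'(wtgnz)'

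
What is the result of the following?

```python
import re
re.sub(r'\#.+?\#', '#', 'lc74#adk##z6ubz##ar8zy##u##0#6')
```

'lc74#####6'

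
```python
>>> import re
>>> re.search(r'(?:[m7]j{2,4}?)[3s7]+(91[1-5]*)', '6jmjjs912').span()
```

(2, 9)

The match spans [2:9] → 'mjjs912'.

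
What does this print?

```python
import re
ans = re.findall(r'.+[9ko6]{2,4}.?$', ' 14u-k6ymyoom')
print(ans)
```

This matches one or more of any character; then 2 to 4 of one of [9ko6], then optionally any character; then anchored at the end.
Scanning left to right: at [0:13] → ' 14u-k6ymyoom'.
With no groups in the pattern, `findall` gives back each whole match — 1 here.

[' 14u-k6ymyoom']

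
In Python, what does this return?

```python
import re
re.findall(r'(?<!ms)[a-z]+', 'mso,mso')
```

['mso', 'mso']

`(?!…)`/`(?<!…)` only lets a position through if the neighbouring text does NOT match; no characters are consumed.
Walking the string: at [0:3] → 'mso'; at [4:7] → 'mso'.
With no groups in the pattern, `findall` gives back each whole match — 2 here.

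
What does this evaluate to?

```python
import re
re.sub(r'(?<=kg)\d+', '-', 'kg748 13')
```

'kg- 13'

The positive lookaround only admits positions where the adjacent text matches; those characters stay outside the span.
Every occurrence is swapped for '-'.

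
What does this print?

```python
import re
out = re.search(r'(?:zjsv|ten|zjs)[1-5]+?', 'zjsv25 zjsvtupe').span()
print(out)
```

(0, 5)

The match spans [0:5] → 'zjsv2'.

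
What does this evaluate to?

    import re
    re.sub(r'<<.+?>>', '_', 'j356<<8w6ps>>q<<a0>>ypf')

A non-greedy quantifier consumes as few characters as it can — just enough that the remainder of the pattern still matches from where it stops; whatever follows it matches normally.
Matches: at [4:13] → '<<8w6ps>>'; at [14:20] → '<<a0>>'.
Each match is replaced by '_'.

'j356_q_ypf'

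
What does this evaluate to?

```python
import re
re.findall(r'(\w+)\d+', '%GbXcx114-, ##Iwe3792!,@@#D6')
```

['GbXcx11', 'Iwe379', 'D']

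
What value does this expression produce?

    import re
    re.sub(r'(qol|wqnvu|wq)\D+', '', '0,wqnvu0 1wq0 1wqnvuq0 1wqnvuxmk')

'0,0 1wq0 10 1'

Matches: at [2:7] → 'wqnvu'; at [15:21] → 'wqnvuq'; at [24:32] → 'wqnvuxmk'.
Each match is replaced by ''.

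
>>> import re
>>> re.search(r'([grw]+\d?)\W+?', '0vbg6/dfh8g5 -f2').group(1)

'g6'

The match spans [3:6] → 'g6/'.
Captured: group 1 = 'g6'.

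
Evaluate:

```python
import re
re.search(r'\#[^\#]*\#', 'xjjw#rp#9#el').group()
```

'#rp#'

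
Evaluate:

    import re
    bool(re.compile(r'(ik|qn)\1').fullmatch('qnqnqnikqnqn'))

False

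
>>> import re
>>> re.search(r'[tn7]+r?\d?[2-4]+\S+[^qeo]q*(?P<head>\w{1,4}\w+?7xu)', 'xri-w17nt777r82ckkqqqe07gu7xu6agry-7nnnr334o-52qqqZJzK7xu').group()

'7nt777r82ckkqqqe07gu7xu6agry-7nnnr334o-52qqqZJzK7xu'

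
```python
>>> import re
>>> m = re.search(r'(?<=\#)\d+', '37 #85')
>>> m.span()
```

(4, 6)

Lookahead/lookbehind check context without consuming it, so the matched span excludes the asserted characters.
`re.search` scans for the first position where the pattern succeeds.
The match spans [4:6] → '85'.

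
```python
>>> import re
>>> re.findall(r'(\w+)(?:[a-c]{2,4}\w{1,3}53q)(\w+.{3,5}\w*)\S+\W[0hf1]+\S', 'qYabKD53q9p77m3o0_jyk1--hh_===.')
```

[('qY', '9p77m3o0_jyk1')]

This matches one or more of a word character (captured); then 2 to 4 of a character in [a-c], then 1 to 3 of a word character, then the literal '53q' (non-capturing group); then one or more of a word character, then 3 to 5 of any character, then zero or more of a word character (captured); then one or more of a non-whitespace character, then a non-word character, then one or more of one of [0hf1]; then a non-whitespace character.
With 2 capturing groups, `findall` returns a 2-tuple per match.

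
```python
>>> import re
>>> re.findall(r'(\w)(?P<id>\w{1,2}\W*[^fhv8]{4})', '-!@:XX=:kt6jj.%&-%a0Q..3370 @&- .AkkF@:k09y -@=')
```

The pattern matches a word character (captured); then 1 to 2 of a word character, then zero or more of a non-word character, then exactly 4 of any character except [fhv8] (captured as 'id').
Walking the string: at [4:12] match 'XX=:kt6j', groups = ('X', 'X=:kt6j'); at [18:27] match 'a0Q..3370', groups = ('a', '0Q..3370'); at [33:40] match 'AkkF@:k', groups = ('A', 'kkF@:k'); at [40:47] match '09y -@=', groups = ('0', '9y -@=').
Multiple groups make `findall` return tuples — one 2-tuple for each match.

[('X', 'X=:kt6j'), ('a', '0Q..3370'), ('A', 'kkF@:k'), ('0', '9y -@=')]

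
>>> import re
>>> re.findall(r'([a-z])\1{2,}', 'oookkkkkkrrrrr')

`\1` has to match the exact text group 1 already captured.
`findall` collects group 1 from each match (3 total).

['o', 'k', 'r']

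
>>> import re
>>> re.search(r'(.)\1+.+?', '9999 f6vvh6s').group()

The backreference `\1` re-matches whatever the first group consumed, character for character.
`re.search` scans for the first position where the pattern succeeds.
The match spans [0:5] → '9999 '.
Captured: group 1 = '9'.

'9999 '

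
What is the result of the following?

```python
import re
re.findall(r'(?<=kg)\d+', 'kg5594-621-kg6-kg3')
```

The lookaround is zero-width — it requires the adjacent text to match without consuming it, so the asserted text isn't part of the match.
No capturing groups, so `findall` returns the 3 full match strings.

['5594', '6', '3']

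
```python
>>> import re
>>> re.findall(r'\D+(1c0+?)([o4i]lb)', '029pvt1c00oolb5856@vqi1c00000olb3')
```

This matches one or more of a non-digit; then the literal '1c', then one or more of the literal '0' (lazy) (captured); then one of [o4i], then the literal 'lb' (captured).
With 2 capturing groups, `findall` returns a 2-tuple per match.

[('1c00000', 'olb')]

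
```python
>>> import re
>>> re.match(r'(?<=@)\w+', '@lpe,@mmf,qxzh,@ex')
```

None

`match` is anchored at position 0; if the pattern doesn't fit there, it returns None.
Here the string doesn't start with a match, so the call returns None.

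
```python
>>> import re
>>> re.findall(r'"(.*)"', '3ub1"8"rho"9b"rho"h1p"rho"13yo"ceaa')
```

['8"rho"9b"rho"h1p"rho"13yo']

Scanning left to right: at [4:31] match '"8"rho"9b"rho"h1p"rho"13yo"', group 1 = '8"rho"9b"rho"h1p"rho"13yo'.
`findall` collects group 1 from the one match (1 total).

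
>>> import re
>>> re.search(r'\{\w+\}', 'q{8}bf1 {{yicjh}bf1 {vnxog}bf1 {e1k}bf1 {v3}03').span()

(1, 4)

The match spans [1:4] → '{8}'.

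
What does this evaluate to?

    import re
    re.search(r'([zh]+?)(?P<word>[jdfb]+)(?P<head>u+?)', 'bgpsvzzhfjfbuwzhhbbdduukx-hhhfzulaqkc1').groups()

The match spans [5:13] → 'zzhfjfbu'.
Captured: group 1 = 'zzh', group 2 = 'fjfb', group 3 = 'u'.

('zzh', 'fjfb', 'u')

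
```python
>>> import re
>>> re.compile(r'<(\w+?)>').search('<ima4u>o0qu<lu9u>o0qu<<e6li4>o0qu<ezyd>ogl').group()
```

'<ima4u>'

The match spans [0:7] → '<ima4u>'.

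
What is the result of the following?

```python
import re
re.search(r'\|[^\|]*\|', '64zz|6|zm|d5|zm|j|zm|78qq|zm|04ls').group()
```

The match spans [4:7] → '|6|'.

'|6|'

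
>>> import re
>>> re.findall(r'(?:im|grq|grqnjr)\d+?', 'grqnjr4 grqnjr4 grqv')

['grqnjr4', 'grqnjr4']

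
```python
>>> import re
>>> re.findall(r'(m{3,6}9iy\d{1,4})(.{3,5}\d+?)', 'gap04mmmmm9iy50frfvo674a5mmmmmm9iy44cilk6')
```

[('mmmmm9iy50', 'frfvo6'), ('mmmmmm9iy44', 'cilk6')]

This matches 3 to 6 of the literal 'm', then the literal '9iy', then 1 to 4 of a digit (captured); then 3 to 5 of any character, then one or more of a digit (lazy) (captured).
Walking the string: at [5:21] match 'mmmmm9iy50frfvo6', groups = ('mmmmm9iy50', 'frfvo6'); at [25:41] match 'mmmmmm9iy44cilk6', groups = ('mmmmmm9iy44', 'cilk6').
With 2 capturing groups, `findall` returns a 2-tuple per match.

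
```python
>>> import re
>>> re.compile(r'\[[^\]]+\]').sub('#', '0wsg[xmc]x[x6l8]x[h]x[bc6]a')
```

Each match is replaced by '#'.

'0wsg#x#x#x#a'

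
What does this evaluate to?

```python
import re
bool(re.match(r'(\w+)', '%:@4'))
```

The pattern matches one or more of a word character (captured).
`match` is anchored at position 0; if the pattern doesn't fit there, it returns None.
Here position 0 doesn't satisfy it, so the call returns None, and `bool(None)` is False.

False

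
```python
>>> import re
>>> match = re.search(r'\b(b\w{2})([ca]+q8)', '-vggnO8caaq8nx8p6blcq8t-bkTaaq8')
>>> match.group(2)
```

'aaq8'

Pattern: a word boundary (`\b`, zero-width); then the literal 'b', then exactly 2 of a word character (captured); then one or more of one of [ca], then the literal 'q8' (captured).
Unlike `match`, `search` isn't anchored — it looks for the pattern anywhere in the string.
The match spans [24:31] → 'bkTaaq8'.
Captured: group 1 = 'bkT', group 2 = 'aaq8'.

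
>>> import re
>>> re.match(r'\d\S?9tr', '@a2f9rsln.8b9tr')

None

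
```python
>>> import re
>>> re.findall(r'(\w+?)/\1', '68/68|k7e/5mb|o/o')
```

['68', 'o']

The backreference `\1` re-matches whatever the first group consumed, character for character.
With a single group, `findall` returns only what that group captured — 2 items.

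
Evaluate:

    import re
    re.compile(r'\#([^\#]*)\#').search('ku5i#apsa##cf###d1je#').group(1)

The match spans [4:10] → '#apsa#'.
Captured: group 1 = 'apsa'.

'apsa'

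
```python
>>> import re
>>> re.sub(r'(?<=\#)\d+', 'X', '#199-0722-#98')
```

The lookaround is zero-width — it requires the adjacent text to match without consuming it, so the asserted text isn't part of the match.
Matches: at [1:4] → '199'; at [11:13] → '98'.
`sub` substitutes 'X' at each match site.

'#X-0722-#X'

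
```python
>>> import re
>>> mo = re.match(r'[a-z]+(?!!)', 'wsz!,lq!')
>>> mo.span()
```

(0, 2)

A negative assertion filters positions out without eating any characters.
With `match`, the pattern is implicitly anchored at the beginning.
The match spans [0:2] → 'ws'.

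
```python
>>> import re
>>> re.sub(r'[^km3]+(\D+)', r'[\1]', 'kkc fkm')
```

The pattern matches one or more of any character except [km3]; then one or more of a non-digit (captured).
Matches: at [2:7] → 'c fkm'.
The replacement refers to a captured group, so each match is rewritten using its own captured text.

'kk[km]'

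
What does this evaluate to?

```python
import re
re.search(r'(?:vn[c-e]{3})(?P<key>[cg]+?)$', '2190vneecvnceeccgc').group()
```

'vnceeccgc'

Pattern: the literal 'vn', then exactly 3 of a character in [c-e] (non-capturing group); then one or more of one of [cg] (lazy) (captured as 'key'); then anchored at the end.
`re.search` scans for the first position where the pattern succeeds.
The match spans [9:18] → 'vnceeccgc'.
Captured: group 1 = 'ccgc'.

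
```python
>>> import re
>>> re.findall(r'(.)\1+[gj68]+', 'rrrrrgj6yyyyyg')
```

['r', 'y']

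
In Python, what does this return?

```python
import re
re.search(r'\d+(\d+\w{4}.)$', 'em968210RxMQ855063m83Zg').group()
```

This matches one or more of a digit; then one or more of a digit, then exactly 4 of a word character, then any character (captured); then anchored at the end.
The match spans [12:23] → '855063m83Zg'.

'855063m83Zg'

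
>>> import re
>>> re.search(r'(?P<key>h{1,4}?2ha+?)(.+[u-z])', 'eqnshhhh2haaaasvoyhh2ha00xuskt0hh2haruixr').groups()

('hhhh2ha', 'aaasvoyhh2ha00xuskt0hh2haruix')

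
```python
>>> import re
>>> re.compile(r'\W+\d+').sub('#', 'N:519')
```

This matches one or more of a non-word character; then one or more of a digit.
Matches: at [1:5] → ':519'.
Every occurrence is swapped for '#'.

'N#'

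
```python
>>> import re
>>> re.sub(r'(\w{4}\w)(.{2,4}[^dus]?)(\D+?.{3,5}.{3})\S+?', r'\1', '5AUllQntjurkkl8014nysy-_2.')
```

'5AUllysy-_2.'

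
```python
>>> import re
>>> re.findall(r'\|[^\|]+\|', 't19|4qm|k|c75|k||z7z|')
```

Matches: at [3:8] → '|4qm|'; at [9:14] → '|c75|'; at [16:21] → '|z7z|'.
With no groups in the pattern, `findall` gives back each whole match — 3 here.

['|4qm|', '|c75|', '|z7z|']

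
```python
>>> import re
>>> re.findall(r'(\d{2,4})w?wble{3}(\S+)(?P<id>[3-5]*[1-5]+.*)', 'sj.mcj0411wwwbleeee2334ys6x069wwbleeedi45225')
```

This matches 2 to 4 of a digit (captured); then optionally a literal 'w', then the literal 'wbl', then exactly 3 of a literal 'e'; then one or more of a non-whitespace character (captured); then zero or more of a character in [3-5], then one or more of a character in [1-5], then zero or more of any character (captured as 'id').
Scanning left to right: at [27:44] match '069wwbleeedi45225', groups = ('069', 'di4522', '5').
`findall` packs the 3 group values into a tuple for every match.

[('069', 'di4522', '5')]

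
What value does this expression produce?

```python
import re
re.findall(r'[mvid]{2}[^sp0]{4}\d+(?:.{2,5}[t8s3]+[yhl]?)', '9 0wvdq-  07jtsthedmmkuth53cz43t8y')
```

This matches exactly 2 of one of [mvid], then exactly 4 of any character except [sp0], then one or more of a digit; then 2 to 5 of any character, then one or more of one of [t8s3], then optionally one of [yhl] (non-capturing group).
Matches: at [4:17] → 'vdq-  07jtsth'; at [19:34] → 'mmkuth53cz43t8y'.
Since nothing is captured, `findall` lists the 2 matched substrings directly.

['vdq-  07jtsth', 'mmkuth53cz43t8y']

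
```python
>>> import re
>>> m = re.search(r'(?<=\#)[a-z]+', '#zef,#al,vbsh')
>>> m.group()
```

'zef'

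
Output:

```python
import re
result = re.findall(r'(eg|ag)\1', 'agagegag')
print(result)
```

A backreference is literal: `\1` must see the identical characters the first group matched.
Matches: at [0:4] match 'agag', group 1 = 'ag'.
One capturing group, so `findall` returns just the captured substring from the one match — 1 in all.

['ag']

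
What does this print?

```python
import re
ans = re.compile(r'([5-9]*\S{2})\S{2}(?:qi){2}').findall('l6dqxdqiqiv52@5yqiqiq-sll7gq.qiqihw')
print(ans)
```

['6dq', '52@', '7g']

The pattern matches zero or more of a character in [5-9], then exactly 2 of a non-whitespace character (captured); then exactly 2 of a non-whitespace character, then the literal 'qi' repeated 2 times.
Scanning left to right: at [1:10] match '6dqxdqiqi', group 1 = '6dq'; at [11:20] match '52@5yqiqi', group 1 = '52@'; at [25:33] match '7gq.qiqi', group 1 = '7g'.
Because there's exactly one group, `findall` drops the full match and keeps group 1 from each hit.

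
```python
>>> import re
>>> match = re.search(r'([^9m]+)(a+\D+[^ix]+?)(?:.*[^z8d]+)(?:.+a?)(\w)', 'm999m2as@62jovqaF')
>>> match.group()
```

'2as@62jovqaF'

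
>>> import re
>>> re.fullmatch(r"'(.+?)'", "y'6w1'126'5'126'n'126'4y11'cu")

None

`re.fullmatch` is like wrapping the pattern in `^…$` (in single-line mode).
Here there's no way to consume every character, so the call returns None.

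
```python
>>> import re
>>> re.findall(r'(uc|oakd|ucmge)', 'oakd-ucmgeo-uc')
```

['oakd', 'uc', 'uc']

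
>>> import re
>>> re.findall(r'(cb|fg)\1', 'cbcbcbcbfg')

['cb', 'cb']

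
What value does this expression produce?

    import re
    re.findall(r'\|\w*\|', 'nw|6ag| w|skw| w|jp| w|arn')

Scanning left to right: at [2:7] → '|6ag|'; at [9:14] → '|skw|'; at [16:20] → '|jp|'.
`findall` yields the raw match text (3 of them) because the pattern has no groups.

['|6ag|', '|skw|', '|jp|']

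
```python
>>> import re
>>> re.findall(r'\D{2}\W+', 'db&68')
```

['db&']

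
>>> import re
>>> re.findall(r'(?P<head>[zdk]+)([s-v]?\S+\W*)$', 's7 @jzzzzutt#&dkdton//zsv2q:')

[('zzzz', 'utt#&dkdton//zsv2q:')]

Multiple groups make `findall` return tuples — one 2-tuple for the one match.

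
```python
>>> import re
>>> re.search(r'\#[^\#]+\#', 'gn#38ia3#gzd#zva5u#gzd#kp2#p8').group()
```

The match spans [2:9] → '#38ia3#'.

'#38ia3#'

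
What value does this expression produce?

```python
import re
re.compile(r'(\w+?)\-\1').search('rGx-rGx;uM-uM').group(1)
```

'rGx'

The backreference `\1` re-matches whatever the first group consumed, character for character.
Unlike `match`, `search` isn't anchored — it looks for the pattern anywhere in the string.
The match spans [0:7] → 'rGx-rGx'.
Captured: group 1 = 'rGx'.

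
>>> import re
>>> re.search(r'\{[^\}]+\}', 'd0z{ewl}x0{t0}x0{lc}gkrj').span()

`re.search` scans for the first position where the pattern succeeds.
The match spans [3:8] → '{ewl}'.

(3, 8)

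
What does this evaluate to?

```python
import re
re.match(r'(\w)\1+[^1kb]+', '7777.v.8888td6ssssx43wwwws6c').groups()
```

The match spans [0:28] → '7777.v.8888td6ssssx43wwwws6c'.
Captured: group 1 = '7'.

('7',)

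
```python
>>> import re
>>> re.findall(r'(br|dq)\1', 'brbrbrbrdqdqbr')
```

['br', 'br', 'dq']

After group 1 captures some text, `\1` only succeeds where that same text appears again.
With a single group, `findall` returns only what that group captured — 3 items.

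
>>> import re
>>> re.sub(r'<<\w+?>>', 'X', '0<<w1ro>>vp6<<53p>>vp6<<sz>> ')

'0Xvp6Xvp6X '

`sub` substitutes 'X' at each match site.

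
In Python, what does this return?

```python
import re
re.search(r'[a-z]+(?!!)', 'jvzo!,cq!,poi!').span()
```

(0, 3)

The negative lookaround is zero-width — it rules out positions where the adjacent text would match, without consuming anything.
The match spans [0:3] → 'jvz'.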